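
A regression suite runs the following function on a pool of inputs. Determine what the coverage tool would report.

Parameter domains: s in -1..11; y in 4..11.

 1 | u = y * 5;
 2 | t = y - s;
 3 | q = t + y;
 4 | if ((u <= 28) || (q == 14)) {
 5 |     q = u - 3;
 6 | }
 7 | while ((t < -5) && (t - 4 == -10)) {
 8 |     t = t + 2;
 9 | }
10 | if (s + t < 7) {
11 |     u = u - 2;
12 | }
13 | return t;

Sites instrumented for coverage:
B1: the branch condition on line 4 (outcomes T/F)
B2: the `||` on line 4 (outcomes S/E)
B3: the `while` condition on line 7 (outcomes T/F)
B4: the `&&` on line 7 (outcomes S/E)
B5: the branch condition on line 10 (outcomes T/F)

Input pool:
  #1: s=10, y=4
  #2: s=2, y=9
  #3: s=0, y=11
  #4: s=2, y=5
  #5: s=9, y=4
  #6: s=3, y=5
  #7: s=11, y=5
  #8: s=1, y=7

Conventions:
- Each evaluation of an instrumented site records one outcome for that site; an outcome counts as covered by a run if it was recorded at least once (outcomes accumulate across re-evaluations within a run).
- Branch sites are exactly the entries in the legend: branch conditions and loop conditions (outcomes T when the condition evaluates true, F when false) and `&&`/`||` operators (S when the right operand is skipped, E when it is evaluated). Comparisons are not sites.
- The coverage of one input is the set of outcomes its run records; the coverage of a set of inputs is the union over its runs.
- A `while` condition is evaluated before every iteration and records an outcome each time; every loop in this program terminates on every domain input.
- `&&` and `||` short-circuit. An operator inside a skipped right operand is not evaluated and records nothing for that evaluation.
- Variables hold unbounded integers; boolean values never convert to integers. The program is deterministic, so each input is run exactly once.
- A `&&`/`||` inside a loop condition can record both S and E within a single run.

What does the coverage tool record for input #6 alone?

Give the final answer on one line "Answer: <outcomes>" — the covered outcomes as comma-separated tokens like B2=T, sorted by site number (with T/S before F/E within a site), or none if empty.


Tracing the run of input #6 (s=3, y=5):
  B2->S, B1->T, B4->S, B3->F, B5->T
as a set, this run covers: B1=T, B2=S, B3=F, B4=S, B5=T
Answer: B1=T, B2=S, B3=F, B4=S, B5=T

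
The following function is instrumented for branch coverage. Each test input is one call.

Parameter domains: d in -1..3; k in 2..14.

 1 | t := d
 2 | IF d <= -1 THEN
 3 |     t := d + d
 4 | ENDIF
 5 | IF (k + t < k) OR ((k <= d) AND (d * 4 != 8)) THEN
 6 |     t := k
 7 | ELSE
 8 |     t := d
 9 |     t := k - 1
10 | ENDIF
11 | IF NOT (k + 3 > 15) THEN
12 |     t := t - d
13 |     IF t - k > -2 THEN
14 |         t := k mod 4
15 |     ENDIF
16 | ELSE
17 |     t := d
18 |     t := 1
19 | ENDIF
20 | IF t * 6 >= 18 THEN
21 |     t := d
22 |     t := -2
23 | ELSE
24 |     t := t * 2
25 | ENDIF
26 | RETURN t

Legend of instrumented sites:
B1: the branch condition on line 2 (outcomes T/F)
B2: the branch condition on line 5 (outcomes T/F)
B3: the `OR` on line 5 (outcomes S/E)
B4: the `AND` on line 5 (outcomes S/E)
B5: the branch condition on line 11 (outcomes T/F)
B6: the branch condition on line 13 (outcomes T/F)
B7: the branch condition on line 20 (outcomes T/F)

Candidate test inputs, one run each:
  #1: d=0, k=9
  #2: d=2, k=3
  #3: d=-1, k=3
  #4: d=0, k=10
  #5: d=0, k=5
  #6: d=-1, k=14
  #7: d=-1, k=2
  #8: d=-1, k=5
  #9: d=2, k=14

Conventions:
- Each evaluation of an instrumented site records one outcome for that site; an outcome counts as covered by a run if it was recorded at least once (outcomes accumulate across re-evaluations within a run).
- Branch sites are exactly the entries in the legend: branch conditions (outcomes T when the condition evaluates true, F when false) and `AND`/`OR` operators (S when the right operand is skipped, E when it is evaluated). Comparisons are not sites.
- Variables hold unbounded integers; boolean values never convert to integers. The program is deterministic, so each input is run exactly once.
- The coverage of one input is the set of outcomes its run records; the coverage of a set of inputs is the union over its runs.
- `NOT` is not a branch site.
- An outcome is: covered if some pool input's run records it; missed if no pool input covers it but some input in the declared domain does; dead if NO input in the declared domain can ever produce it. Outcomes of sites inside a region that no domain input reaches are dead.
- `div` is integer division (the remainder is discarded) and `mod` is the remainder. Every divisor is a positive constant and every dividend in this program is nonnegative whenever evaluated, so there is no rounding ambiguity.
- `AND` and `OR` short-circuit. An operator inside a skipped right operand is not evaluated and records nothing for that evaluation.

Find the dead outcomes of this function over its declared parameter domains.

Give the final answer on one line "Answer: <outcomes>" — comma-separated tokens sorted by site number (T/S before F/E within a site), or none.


exhaustive pass over the 65-input domain:
  reachable outcomes have witnesses, e.g. B1=T (e.g. d=-1, k=2), B1=F (e.g. d=0, k=2), B2=T (e.g. d=-1, k=2), B2=F (e.g. d=0, k=2)
Answer: none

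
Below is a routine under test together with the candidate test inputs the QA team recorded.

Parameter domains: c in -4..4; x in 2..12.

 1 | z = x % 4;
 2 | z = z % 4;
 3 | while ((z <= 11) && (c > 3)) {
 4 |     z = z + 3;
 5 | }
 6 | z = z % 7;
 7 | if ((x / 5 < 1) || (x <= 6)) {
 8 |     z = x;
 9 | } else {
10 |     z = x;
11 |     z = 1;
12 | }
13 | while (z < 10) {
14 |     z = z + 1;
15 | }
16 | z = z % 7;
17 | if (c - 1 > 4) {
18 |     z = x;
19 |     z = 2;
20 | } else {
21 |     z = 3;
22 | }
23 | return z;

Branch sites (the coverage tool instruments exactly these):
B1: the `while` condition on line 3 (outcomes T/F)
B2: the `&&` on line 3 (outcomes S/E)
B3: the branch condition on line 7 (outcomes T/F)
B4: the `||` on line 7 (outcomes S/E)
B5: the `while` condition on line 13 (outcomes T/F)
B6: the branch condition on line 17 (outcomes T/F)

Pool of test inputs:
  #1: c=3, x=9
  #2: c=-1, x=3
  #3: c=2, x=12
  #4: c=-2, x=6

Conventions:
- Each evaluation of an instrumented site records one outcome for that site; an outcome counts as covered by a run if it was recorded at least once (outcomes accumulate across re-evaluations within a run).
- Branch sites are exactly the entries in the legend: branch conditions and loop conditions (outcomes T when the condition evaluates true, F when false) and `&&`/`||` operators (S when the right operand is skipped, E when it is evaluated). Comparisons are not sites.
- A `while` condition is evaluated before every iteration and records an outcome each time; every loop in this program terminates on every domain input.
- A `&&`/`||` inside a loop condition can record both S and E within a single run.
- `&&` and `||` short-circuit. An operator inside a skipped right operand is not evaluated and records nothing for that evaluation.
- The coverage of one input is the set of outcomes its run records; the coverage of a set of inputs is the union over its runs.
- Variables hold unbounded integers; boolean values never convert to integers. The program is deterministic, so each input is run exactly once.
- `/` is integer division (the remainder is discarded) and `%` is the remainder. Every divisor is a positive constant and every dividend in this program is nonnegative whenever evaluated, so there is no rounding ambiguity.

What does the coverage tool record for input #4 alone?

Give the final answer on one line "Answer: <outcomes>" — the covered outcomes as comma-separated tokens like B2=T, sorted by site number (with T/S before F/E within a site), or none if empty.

Running input #4 (c=-2, x=6), event by event:
  B2->E, B1->F, B4->E, B3->T, B5->T, B5->T, B5->T, B5->T, B5->F, B6->F
as a set, this run covers: B1=F, B2=E, B3=T, B4=E, B5=T, B5=F, B6=F

Answer: B1=F, B2=E, B3=T, B4=E, B5=T, B5=F, B6=F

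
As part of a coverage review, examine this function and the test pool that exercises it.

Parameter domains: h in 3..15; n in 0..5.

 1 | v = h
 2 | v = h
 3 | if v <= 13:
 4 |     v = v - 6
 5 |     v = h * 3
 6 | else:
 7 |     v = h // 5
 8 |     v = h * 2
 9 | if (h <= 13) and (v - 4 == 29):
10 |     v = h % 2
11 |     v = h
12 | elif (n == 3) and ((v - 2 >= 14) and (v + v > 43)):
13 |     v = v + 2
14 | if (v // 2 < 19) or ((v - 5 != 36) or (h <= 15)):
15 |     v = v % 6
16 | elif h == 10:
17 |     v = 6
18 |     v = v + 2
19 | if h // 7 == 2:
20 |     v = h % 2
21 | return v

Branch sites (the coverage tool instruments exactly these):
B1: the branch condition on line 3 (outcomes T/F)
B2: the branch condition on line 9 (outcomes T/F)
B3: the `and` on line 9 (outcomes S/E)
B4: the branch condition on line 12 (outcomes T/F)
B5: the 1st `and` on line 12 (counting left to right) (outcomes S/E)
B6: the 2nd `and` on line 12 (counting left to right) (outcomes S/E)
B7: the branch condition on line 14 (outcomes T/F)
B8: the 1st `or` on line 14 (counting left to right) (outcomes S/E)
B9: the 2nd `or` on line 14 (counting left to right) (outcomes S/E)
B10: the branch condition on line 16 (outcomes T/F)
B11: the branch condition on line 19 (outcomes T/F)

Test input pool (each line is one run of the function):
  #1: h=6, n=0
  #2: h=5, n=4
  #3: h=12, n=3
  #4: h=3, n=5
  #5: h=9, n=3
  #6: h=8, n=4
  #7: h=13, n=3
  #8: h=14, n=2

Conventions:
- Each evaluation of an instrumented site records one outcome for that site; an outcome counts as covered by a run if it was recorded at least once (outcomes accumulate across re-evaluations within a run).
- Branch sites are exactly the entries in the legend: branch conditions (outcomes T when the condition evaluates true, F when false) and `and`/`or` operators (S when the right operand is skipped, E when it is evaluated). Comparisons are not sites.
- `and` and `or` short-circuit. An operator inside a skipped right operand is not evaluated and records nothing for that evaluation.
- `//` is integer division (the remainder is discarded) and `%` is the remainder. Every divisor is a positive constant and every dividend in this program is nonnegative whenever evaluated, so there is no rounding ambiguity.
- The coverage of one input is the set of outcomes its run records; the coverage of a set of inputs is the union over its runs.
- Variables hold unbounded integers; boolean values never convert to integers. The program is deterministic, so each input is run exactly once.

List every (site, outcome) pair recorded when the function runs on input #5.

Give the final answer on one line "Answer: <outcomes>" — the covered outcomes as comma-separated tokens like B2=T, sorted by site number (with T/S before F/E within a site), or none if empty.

Simulating input #5 (h=9, n=3) step by step:
  B1->T, B3->E, B2->F, B5->E, B6->E, B4->T, B8->S, B7->T, B11->F
distinct outcomes covered: B1=T, B2=F, B3=E, B4=T, B5=E, B6=E, B7=T, B8=S, B11=F

Answer: B1=T, B2=F, B3=E, B4=T, B5=E, B6=E, B7=T, B8=S, B11=F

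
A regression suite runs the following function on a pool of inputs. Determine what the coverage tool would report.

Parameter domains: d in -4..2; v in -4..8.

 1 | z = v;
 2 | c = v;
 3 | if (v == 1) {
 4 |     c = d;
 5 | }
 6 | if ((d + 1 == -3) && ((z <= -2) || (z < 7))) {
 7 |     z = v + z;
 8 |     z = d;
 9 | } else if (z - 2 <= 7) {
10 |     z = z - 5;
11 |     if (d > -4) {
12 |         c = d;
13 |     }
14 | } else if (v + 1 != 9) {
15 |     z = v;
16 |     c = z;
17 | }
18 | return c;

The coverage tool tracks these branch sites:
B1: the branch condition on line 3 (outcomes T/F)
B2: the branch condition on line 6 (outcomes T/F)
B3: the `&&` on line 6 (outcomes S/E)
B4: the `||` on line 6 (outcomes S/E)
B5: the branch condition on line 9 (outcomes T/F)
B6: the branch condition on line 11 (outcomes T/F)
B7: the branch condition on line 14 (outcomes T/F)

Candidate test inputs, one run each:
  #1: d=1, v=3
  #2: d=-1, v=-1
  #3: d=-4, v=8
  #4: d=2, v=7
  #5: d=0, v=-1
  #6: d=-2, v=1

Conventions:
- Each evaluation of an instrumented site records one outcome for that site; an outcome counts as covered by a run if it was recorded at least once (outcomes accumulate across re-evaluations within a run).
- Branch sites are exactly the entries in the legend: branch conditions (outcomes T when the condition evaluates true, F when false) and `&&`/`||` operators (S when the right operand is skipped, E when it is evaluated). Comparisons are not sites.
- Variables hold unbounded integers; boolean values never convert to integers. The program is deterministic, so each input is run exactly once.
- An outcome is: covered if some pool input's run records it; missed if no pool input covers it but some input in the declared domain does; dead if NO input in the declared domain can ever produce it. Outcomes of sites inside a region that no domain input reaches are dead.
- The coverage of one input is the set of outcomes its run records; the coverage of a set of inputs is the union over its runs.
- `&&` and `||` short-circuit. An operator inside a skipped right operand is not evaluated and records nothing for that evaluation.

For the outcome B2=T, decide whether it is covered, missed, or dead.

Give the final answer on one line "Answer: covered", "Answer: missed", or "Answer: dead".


no pool input records B2=T
but domain input (d=-4, v=-4) does record it -> reachable, so missed
Answer: missed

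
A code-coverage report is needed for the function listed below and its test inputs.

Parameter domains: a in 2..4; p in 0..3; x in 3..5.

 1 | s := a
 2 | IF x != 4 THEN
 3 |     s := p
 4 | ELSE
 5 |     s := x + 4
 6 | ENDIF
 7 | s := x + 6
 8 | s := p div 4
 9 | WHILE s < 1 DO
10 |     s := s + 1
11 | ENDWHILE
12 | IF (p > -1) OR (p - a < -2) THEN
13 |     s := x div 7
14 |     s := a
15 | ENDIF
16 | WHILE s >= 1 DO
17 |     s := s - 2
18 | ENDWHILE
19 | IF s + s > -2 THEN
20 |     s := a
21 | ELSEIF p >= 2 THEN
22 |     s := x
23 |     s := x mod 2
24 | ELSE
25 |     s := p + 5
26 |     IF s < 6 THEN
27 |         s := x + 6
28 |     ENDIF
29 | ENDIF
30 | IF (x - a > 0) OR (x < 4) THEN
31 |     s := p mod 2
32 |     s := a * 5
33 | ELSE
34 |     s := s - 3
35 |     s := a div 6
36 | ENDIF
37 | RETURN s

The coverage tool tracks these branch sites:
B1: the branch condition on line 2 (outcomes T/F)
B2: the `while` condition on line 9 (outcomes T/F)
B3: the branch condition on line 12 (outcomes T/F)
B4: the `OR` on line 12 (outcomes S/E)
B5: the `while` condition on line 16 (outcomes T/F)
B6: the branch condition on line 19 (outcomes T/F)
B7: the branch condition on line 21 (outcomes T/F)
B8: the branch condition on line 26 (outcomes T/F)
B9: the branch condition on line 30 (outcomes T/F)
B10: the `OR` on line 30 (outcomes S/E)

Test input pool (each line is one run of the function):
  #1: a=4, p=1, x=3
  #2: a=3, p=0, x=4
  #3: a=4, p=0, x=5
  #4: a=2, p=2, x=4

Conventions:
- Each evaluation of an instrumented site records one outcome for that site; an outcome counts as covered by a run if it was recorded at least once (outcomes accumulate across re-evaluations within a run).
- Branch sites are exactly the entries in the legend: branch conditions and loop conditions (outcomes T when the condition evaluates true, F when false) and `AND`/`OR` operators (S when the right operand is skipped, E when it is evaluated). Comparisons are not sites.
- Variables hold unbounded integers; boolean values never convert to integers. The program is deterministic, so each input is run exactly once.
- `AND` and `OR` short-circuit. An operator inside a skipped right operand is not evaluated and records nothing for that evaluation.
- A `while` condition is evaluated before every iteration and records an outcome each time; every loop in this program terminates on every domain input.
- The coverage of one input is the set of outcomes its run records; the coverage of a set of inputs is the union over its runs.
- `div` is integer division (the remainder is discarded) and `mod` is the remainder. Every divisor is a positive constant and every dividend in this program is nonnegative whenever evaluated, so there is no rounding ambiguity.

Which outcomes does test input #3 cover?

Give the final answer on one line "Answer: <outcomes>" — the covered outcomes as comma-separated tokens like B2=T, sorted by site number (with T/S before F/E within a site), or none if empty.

Tracing the run of input #3 (a=4, p=0, x=5):
  B1->T, B2->T, B2->F, B4->S, B3->T, B5->T, B5->T, B5->F, B6->T, B10->S
  B9->T
as a set, this run covers: B1=T, B2=T, B2=F, B3=T, B4=S, B5=T, B5=F, B6=T, B9=T, B10=S

Answer: B1=T, B2=T, B2=F, B3=T, B4=S, B5=T, B5=F, B6=T, B9=T, B10=S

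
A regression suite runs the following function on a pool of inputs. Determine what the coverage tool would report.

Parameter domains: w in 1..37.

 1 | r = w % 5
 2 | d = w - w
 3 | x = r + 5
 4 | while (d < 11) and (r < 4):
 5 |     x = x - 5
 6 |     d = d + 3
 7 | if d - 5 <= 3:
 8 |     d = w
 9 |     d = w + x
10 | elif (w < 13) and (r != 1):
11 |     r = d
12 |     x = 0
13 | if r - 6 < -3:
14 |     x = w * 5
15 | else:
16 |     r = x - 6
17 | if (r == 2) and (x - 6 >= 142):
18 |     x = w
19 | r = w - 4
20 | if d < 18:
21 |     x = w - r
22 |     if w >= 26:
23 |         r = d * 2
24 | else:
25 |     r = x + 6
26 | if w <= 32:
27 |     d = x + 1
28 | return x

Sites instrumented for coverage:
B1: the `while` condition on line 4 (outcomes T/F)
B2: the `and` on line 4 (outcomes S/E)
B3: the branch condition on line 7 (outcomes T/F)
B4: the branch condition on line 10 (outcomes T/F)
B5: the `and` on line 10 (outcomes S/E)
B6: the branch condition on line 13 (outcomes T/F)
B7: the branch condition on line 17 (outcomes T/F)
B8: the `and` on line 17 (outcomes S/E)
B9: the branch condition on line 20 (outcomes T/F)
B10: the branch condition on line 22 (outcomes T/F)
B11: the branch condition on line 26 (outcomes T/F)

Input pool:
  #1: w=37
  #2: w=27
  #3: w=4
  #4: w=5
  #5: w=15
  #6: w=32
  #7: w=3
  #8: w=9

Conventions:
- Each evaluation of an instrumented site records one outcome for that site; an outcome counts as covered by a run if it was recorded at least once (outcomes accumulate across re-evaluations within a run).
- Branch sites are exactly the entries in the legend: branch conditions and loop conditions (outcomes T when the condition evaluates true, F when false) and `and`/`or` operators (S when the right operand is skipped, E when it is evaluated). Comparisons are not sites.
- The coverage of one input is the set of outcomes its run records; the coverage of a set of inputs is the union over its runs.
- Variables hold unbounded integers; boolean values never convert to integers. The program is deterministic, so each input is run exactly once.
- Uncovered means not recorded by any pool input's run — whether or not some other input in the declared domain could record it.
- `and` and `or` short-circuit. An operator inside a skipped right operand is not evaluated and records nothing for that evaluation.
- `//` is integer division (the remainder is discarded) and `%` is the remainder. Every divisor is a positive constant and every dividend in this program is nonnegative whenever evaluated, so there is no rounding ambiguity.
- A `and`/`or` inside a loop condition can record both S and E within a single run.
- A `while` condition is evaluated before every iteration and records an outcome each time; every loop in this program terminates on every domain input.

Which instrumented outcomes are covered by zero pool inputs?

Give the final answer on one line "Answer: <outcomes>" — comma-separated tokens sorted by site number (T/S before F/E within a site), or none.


input #1 (w=37): events B2->E, B1->T, B2->E, B1->T, B2->E, B1->T, B2->E, B1->T, B2->S, B1->F, B3->F, B5->S, B4->F, B6->T, ...; covers B1=T, B1=F, B2=S, B2=E, B3=F, B4=F, B5=S, B6=T, B7=T, B8=E, B9=T, B10=T, B11=F
input #2 (w=27): events B2->E, B1->T, B2->E, B1->T, B2->E, B1->T, B2->E, B1->T, B2->S, B1->F, B3->F, B5->S, B4->F, B6->T, ...; covers B1=T, B1=F, B2=S, B2=E, B3=F, B4=F, B5=S, B6=T, B7=F, B8=E, B9=T, B10=T, B11=T
input #3 (w=4): events B2->E, B1->F, B3->T, B6->F, B8->S, B7->F, B9->T, B10->F, B11->T; covers B1=F, B2=E, B3=T, B6=F, B7=F, B8=S, B9=T, B10=F, B11=T
input #4 (w=5): events B2->E, B1->T, B2->E, B1->T, B2->E, B1->T, B2->E, B1->T, B2->S, B1->F, B3->F, B5->E, B4->T, B6->F, ...; covers B1=T, B1=F, B2=S, B2=E, B3=F, B4=T, B5=E, B6=F, B7=F, B8=S, B9=T, B10=F, B11=T
input #5 (w=15): events B2->E, B1->T, B2->E, B1->T, B2->E, B1->T, B2->E, B1->T, B2->S, B1->F, B3->F, B5->S, B4->F, B6->T, ...; covers B1=T, B1=F, B2=S, B2=E, B3=F, B4=F, B5=S, B6=T, B7=F, B8=S, B9=T, B10=F, B11=T
input #6 (w=32): events B2->E, B1->T, B2->E, B1->T, B2->E, B1->T, B2->E, B1->T, B2->S, B1->F, B3->F, B5->S, B4->F, B6->T, ...; covers B1=T, B1=F, B2=S, B2=E, B3=F, B4=F, B5=S, B6=T, B7=T, B8=E, B9=T, B10=T, B11=T
input #7 (w=3): events B2->E, B1->T, B2->E, B1->T, B2->E, B1->T, B2->E, B1->T, B2->S, B1->F, B3->F, B5->E, B4->T, B6->F, ...; covers B1=T, B1=F, B2=S, B2=E, B3=F, B4=T, B5=E, B6=F, B7=F, B8=S, B9=T, B10=F, B11=T
input #8 (w=9): events B2->E, B1->F, B3->T, B6->F, B8->S, B7->F, B9->F, B11->T; covers B1=F, B2=E, B3=T, B6=F, B7=F, B8=S, B9=F, B11=T
union over the pool: B1=T, B1=F, B2=S, B2=E, B3=T, B3=F, B4=T, B4=F, B5=S, B5=E, B6=T, B6=F, B7=T, B7=F, B8=S, B8=E, B9=T, B9=F, B10=T, B10=F, B11=T, B11=F
uncovered (0 of 22): none
Answer: none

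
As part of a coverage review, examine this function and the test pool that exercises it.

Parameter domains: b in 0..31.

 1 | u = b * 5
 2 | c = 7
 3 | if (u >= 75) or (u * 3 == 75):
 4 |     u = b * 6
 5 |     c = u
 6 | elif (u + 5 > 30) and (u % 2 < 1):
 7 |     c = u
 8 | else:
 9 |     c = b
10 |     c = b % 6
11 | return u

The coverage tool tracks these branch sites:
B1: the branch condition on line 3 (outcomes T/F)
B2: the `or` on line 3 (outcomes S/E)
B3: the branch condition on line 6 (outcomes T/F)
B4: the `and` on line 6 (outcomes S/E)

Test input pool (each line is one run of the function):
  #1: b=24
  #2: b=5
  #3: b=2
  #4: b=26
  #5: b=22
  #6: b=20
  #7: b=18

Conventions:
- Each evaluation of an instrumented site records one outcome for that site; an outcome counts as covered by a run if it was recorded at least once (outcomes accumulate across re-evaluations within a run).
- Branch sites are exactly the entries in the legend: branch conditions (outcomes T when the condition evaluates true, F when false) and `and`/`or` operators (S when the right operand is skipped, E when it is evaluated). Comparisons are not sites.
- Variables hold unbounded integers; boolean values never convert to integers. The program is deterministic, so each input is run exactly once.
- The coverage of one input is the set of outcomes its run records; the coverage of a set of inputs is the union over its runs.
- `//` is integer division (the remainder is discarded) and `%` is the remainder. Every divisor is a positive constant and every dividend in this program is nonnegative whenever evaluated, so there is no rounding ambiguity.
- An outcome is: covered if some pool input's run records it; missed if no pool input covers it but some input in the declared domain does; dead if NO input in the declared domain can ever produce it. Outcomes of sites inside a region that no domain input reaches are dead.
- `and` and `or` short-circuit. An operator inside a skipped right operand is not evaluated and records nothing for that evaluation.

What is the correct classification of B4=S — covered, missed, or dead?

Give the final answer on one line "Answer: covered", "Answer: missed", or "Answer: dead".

B4=S is recorded by pool input(s) 3 -> covered

Answer: covered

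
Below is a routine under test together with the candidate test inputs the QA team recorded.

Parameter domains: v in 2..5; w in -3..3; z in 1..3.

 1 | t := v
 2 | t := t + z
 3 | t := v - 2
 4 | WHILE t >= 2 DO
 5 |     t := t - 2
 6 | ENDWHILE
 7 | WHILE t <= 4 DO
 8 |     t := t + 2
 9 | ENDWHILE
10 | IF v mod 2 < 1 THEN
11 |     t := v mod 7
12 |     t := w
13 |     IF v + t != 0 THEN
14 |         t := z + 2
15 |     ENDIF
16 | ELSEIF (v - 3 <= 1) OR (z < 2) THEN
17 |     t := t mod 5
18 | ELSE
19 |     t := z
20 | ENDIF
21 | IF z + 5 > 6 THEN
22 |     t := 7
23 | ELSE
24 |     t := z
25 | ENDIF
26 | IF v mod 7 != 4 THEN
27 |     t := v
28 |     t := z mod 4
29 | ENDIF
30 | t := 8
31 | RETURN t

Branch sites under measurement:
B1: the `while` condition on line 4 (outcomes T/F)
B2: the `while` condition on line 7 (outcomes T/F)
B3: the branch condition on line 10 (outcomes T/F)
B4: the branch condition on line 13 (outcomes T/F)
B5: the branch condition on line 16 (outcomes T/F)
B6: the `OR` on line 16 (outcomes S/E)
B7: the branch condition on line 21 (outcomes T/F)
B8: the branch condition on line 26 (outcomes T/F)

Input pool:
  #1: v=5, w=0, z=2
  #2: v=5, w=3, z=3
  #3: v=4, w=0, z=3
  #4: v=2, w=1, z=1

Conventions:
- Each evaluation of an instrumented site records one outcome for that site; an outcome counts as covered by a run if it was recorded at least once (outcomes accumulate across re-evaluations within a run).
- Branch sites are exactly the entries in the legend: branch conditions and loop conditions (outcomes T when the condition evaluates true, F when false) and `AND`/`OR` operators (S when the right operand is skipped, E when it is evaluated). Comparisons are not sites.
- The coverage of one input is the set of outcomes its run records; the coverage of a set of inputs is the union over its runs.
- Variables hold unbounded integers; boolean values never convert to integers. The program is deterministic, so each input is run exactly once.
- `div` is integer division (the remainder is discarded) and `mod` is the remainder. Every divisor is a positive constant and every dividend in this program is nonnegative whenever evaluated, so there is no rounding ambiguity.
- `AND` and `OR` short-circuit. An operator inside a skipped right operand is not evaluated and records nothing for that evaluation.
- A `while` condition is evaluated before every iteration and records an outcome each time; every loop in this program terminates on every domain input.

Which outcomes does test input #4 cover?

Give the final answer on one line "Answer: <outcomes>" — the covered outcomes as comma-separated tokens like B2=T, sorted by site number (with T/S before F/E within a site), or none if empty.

Simulating input #4 (v=2, w=1, z=1) step by step:
  B1->F, B2->T, B2->T, B2->T, B2->F, B3->T, B4->T, B7->F, B8->T
deduplicating events, the covered set is: B1=F, B2=T, B2=F, B3=T, B4=T, B7=F, B8=T

Answer: B1=F, B2=T, B2=F, B3=T, B4=T, B7=F, B8=T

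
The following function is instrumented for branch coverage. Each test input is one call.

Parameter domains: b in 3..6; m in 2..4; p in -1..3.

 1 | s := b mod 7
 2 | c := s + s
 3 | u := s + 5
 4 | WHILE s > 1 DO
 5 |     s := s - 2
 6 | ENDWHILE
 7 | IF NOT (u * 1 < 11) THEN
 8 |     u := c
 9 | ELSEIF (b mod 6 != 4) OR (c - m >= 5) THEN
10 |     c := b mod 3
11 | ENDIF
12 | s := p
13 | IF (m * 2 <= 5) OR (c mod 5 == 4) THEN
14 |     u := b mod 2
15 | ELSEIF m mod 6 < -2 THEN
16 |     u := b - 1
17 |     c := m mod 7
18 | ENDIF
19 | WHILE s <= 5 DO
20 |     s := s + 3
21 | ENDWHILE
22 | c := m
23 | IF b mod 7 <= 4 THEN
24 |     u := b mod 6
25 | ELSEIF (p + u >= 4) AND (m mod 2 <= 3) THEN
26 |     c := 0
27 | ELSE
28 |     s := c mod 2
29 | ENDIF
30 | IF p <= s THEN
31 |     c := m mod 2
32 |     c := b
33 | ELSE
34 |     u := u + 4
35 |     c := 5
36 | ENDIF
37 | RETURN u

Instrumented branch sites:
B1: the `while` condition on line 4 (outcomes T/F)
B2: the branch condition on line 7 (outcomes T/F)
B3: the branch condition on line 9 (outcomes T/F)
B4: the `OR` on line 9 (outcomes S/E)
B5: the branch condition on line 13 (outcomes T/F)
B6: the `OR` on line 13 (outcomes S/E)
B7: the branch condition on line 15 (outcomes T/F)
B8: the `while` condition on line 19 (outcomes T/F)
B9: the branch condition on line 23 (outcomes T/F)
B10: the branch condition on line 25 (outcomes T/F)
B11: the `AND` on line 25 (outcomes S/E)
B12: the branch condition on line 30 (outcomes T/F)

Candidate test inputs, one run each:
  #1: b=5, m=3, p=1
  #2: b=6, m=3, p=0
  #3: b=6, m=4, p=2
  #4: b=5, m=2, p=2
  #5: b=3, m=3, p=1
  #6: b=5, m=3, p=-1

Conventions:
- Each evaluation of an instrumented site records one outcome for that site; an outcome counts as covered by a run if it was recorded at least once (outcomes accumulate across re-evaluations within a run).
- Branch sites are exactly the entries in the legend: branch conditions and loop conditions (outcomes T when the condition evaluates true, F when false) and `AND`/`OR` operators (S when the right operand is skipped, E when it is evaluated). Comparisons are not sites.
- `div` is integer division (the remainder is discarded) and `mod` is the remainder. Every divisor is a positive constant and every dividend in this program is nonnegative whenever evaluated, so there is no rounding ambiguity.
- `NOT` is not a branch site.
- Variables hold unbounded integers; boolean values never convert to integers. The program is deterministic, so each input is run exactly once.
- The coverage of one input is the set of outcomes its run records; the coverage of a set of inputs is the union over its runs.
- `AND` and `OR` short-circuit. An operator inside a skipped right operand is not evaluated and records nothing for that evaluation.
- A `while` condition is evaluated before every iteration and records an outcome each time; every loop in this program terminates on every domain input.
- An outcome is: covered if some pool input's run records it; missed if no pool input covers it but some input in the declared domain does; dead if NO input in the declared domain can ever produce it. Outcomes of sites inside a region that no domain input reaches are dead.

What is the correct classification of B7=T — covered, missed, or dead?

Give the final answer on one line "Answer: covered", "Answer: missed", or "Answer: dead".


no pool input records B7=T
checking all 60 inputs in the declared domain: B7=T is never recorded -> dead
Answer: dead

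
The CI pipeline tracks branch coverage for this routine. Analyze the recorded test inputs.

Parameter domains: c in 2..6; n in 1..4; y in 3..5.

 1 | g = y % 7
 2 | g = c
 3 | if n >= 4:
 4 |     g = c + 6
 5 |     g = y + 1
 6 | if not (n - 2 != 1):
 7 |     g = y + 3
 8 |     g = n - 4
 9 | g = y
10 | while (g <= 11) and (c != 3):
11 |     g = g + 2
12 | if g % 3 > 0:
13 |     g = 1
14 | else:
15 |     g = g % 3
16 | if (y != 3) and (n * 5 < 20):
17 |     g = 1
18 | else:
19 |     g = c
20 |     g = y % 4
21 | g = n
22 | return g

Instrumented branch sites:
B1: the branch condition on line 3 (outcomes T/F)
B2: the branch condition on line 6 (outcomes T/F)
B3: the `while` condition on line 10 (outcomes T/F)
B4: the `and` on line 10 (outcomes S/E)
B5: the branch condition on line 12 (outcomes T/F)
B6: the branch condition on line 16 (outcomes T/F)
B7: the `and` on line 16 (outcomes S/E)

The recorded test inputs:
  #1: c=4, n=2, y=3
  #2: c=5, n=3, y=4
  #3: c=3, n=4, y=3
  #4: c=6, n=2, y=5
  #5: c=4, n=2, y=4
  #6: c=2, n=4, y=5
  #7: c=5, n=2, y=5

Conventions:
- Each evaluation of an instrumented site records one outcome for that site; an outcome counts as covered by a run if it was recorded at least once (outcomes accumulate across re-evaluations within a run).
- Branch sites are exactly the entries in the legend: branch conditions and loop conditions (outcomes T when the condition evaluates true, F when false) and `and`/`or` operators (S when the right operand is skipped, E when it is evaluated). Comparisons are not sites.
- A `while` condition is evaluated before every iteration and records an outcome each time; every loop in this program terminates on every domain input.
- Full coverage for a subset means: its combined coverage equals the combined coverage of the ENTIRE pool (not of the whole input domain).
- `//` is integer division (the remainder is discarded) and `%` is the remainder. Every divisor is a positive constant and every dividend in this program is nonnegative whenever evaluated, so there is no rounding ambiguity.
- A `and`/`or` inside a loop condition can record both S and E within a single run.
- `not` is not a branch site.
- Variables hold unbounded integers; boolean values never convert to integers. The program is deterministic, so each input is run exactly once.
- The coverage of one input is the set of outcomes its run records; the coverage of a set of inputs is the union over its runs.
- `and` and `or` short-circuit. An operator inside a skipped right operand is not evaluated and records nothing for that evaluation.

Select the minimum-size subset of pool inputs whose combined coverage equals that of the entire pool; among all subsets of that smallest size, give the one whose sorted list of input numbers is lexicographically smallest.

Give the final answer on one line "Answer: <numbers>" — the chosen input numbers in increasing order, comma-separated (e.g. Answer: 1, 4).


input #1 (c=4, n=2, y=3): covers B1=F, B2=F, B3=T, B3=F, B4=S, B4=E, B5=T, B6=F, B7=S
input #2 (c=5, n=3, y=4): covers B1=F, B2=T, B3=T, B3=F, B4=S, B4=E, B5=F, B6=T, B7=E
input #3 (c=3, n=4, y=3): covers B1=T, B2=F, B3=F, B4=E, B5=F, B6=F, B7=S
input #4 (c=6, n=2, y=5): covers B1=F, B2=F, B3=T, B3=F, B4=S, B4=E, B5=T, B6=T, B7=E
input #5 (c=4, n=2, y=4): covers B1=F, B2=F, B3=T, B3=F, B4=S, B4=E, B5=F, B6=T, B7=E
input #6 (c=2, n=4, y=5): covers B1=T, B2=F, B3=T, B3=F, B4=S, B4=E, B5=T, B6=F, B7=E
input #7 (c=5, n=2, y=5): covers B1=F, B2=F, B3=T, B3=F, B4=S, B4=E, B5=T, B6=T, B7=E
the full pool covers 14 outcomes: B1=T, B1=F, B2=T, B2=F, B3=T, B3=F, B4=S, B4=E, B5=T, B5=F, B6=T, B6=F, B7=S, B7=E
checked all size-1 subsets: none covers 14 outcomes (max 9/14)
checked all size-2 subsets: none covers 14 outcomes (max 13/14)
inputs {1, 2, 3} (size 3) cover everything; no size-3 subset with a lexicographically smaller index list covers all 14
Answer: 1, 2, 3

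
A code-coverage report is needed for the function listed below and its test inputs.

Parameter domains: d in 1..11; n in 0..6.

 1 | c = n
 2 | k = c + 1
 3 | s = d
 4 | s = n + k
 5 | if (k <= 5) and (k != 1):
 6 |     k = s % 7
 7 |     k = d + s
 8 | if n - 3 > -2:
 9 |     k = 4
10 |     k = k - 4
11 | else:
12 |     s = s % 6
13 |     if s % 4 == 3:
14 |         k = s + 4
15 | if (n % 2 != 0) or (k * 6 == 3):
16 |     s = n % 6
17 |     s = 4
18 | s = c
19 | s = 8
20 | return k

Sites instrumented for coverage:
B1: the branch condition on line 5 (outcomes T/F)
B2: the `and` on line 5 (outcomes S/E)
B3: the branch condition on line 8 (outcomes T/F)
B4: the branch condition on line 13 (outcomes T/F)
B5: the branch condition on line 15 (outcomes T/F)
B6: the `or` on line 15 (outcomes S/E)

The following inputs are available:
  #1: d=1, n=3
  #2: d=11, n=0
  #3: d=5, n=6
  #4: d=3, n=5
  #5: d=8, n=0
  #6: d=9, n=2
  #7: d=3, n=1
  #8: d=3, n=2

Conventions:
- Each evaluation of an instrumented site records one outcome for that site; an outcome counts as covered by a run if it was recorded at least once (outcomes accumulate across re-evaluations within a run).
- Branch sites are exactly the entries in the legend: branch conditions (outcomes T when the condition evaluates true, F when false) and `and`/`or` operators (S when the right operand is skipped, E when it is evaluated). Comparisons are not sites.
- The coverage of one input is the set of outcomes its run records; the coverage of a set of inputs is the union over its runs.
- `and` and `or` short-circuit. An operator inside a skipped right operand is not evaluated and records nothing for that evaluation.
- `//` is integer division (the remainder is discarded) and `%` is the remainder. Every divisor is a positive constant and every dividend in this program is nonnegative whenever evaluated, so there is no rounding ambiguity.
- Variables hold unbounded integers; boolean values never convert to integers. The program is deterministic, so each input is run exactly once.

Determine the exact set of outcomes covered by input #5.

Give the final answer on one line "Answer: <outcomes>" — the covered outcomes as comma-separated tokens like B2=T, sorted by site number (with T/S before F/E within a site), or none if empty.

Running input #5 (d=8, n=0), event by event:
  B2->E, B1->F, B3->F, B4->F, B6->E, B5->F
deduplicating events, the covered set is: B1=F, B2=E, B3=F, B4=F, B5=F, B6=E

Answer: B1=F, B2=E, B3=F, B4=F, B5=F, B6=E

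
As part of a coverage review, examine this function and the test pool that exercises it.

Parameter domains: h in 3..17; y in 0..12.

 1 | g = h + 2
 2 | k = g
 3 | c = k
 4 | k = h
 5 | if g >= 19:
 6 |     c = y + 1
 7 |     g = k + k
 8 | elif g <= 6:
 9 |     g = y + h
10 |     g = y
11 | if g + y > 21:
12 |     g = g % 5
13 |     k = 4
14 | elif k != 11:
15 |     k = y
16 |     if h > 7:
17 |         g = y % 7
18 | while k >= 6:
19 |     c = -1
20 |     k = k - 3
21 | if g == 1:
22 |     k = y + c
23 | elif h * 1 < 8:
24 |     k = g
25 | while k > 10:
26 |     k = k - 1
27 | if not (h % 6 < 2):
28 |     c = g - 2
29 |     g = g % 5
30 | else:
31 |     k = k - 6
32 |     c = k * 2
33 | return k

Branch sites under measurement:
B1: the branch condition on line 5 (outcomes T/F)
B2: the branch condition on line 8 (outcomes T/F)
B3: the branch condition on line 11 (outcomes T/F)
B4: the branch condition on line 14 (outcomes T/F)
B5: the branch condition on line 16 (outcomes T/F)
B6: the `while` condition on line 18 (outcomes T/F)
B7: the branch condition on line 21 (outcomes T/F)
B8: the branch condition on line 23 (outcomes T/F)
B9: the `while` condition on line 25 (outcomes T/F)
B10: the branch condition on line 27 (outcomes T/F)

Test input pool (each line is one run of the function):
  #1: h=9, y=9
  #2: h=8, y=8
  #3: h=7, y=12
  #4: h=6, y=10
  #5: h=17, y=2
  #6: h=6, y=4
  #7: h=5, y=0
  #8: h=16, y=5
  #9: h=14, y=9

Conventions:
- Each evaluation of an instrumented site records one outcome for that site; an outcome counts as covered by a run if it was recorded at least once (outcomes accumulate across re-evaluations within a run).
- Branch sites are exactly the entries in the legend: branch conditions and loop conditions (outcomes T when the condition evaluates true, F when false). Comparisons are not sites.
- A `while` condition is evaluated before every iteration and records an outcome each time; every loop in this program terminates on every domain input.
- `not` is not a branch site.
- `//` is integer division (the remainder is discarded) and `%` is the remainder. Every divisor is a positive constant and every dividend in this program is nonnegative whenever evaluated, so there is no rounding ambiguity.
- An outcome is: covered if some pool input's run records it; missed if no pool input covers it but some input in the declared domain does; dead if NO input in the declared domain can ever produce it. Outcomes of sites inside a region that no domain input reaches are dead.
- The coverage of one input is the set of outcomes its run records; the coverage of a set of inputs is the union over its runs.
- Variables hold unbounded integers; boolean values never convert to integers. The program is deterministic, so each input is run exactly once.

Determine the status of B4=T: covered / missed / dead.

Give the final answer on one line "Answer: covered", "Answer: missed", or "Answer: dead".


B4=T is recorded by pool input(s) 1, 2, 3, 4, 6, 7 -> covered
Answer: covered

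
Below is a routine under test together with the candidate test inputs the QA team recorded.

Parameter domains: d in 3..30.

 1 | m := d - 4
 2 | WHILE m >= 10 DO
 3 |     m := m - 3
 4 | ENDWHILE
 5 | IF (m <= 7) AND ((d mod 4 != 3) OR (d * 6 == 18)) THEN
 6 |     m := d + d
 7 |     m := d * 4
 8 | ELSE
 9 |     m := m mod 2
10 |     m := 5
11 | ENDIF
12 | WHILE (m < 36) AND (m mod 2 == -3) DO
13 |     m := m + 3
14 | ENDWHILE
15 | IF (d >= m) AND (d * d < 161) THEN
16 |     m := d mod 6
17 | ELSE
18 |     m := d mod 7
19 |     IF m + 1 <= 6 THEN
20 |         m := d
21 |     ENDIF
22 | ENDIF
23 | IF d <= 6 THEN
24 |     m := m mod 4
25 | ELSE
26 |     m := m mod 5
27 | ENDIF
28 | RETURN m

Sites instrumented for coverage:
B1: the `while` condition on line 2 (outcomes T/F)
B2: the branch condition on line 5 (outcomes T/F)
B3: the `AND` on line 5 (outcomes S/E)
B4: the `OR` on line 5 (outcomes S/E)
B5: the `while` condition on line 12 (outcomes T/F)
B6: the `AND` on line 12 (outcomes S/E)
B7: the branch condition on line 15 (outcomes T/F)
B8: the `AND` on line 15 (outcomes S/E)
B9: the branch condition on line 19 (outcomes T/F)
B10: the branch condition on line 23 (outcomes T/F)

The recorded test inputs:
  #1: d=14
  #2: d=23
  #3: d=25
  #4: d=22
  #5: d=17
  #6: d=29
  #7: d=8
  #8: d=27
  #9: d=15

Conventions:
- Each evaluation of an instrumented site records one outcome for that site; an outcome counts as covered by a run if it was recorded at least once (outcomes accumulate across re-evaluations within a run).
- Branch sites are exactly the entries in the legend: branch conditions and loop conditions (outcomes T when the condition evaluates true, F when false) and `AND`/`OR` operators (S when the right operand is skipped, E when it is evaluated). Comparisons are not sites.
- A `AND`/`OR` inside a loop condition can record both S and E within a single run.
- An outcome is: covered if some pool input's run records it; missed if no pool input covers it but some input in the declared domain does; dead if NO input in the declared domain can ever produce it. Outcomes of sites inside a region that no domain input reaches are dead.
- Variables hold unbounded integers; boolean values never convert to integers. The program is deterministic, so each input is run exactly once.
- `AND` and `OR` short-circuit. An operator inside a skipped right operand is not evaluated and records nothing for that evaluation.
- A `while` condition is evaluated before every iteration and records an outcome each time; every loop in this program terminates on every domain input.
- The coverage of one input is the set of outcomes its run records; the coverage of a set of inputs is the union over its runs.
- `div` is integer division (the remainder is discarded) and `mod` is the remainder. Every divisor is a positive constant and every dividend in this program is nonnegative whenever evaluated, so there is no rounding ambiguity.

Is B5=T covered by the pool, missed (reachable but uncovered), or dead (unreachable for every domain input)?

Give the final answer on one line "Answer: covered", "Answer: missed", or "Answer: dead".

no pool input records B5=T
checking all 28 inputs in the declared domain: B5=T is never recorded -> dead

Answer: dead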